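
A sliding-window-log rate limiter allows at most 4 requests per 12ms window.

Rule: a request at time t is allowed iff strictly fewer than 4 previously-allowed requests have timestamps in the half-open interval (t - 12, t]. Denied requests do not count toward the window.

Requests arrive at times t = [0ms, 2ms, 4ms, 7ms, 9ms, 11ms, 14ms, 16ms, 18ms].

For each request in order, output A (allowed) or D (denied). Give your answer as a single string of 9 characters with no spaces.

Answer: AAAADDAAA

Derivation:
Tracking allowed requests in the window:
  req#1 t=0ms: ALLOW
  req#2 t=2ms: ALLOW
  req#3 t=4ms: ALLOW
  req#4 t=7ms: ALLOW
  req#5 t=9ms: DENY
  req#6 t=11ms: DENY
  req#7 t=14ms: ALLOW
  req#8 t=16ms: ALLOW
  req#9 t=18ms: ALLOW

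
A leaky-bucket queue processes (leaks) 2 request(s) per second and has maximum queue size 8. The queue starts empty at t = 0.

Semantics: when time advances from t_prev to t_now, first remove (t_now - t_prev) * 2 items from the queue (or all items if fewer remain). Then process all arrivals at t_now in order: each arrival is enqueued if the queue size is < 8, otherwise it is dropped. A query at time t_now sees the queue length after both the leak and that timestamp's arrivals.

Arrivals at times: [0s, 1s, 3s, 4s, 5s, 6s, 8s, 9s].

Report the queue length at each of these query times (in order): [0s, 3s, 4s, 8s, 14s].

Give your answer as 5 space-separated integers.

Queue lengths at query times:
  query t=0s: backlog = 1
  query t=3s: backlog = 1
  query t=4s: backlog = 1
  query t=8s: backlog = 1
  query t=14s: backlog = 0

Answer: 1 1 1 1 0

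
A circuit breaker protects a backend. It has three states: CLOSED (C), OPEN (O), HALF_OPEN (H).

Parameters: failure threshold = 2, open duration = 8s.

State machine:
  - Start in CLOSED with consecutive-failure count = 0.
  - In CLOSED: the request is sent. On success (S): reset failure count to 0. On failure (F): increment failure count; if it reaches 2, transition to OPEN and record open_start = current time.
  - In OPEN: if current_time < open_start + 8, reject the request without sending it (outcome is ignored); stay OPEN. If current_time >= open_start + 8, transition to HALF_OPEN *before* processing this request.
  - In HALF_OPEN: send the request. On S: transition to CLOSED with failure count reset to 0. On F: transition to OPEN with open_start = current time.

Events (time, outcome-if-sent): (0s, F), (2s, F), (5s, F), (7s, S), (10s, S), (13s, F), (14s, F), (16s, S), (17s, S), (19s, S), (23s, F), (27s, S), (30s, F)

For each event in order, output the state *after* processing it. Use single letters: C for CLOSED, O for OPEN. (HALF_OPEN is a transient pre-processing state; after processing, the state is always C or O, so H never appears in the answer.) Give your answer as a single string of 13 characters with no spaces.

State after each event:
  event#1 t=0s outcome=F: state=CLOSED
  event#2 t=2s outcome=F: state=OPEN
  event#3 t=5s outcome=F: state=OPEN
  event#4 t=7s outcome=S: state=OPEN
  event#5 t=10s outcome=S: state=CLOSED
  event#6 t=13s outcome=F: state=CLOSED
  event#7 t=14s outcome=F: state=OPEN
  event#8 t=16s outcome=S: state=OPEN
  event#9 t=17s outcome=S: state=OPEN
  event#10 t=19s outcome=S: state=OPEN
  event#11 t=23s outcome=F: state=OPEN
  event#12 t=27s outcome=S: state=OPEN
  event#13 t=30s outcome=F: state=OPEN

Answer: COOOCCOOOOOOO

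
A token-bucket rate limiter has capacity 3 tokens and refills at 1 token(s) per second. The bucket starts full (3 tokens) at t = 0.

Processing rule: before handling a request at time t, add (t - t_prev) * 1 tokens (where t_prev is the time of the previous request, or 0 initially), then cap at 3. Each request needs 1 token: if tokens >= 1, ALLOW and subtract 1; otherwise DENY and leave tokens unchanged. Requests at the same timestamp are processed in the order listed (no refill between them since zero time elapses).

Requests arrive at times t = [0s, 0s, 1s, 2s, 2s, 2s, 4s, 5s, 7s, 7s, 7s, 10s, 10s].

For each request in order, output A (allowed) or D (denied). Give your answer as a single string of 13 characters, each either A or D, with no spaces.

Answer: AAAAADAAAAAAA

Derivation:
Simulating step by step:
  req#1 t=0s: ALLOW
  req#2 t=0s: ALLOW
  req#3 t=1s: ALLOW
  req#4 t=2s: ALLOW
  req#5 t=2s: ALLOW
  req#6 t=2s: DENY
  req#7 t=4s: ALLOW
  req#8 t=5s: ALLOW
  req#9 t=7s: ALLOW
  req#10 t=7s: ALLOW
  req#11 t=7s: ALLOW
  req#12 t=10s: ALLOW
  req#13 t=10s: ALLOW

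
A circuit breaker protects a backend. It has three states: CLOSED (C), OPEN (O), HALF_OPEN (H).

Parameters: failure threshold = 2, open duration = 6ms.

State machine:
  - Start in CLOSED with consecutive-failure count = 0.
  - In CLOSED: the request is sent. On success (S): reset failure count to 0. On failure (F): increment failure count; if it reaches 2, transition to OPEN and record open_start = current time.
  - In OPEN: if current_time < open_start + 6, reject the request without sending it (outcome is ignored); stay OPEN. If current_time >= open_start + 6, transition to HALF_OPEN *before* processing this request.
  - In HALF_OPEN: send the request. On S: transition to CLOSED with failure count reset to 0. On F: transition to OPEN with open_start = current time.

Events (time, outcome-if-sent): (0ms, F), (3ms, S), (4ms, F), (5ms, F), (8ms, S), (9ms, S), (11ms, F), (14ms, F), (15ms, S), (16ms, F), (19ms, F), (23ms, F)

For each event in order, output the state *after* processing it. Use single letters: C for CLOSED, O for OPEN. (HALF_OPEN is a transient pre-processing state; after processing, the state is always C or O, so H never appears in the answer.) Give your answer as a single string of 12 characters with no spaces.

State after each event:
  event#1 t=0ms outcome=F: state=CLOSED
  event#2 t=3ms outcome=S: state=CLOSED
  event#3 t=4ms outcome=F: state=CLOSED
  event#4 t=5ms outcome=F: state=OPEN
  event#5 t=8ms outcome=S: state=OPEN
  event#6 t=9ms outcome=S: state=OPEN
  event#7 t=11ms outcome=F: state=OPEN
  event#8 t=14ms outcome=F: state=OPEN
  event#9 t=15ms outcome=S: state=OPEN
  event#10 t=16ms outcome=F: state=OPEN
  event#11 t=19ms outcome=F: state=OPEN
  event#12 t=23ms outcome=F: state=OPEN

Answer: CCCOOOOOOOOO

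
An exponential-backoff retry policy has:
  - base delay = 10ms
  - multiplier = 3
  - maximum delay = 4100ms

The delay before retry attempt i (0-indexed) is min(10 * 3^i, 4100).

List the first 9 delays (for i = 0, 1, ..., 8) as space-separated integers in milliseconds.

Answer: 10 30 90 270 810 2430 4100 4100 4100

Derivation:
Computing each delay:
  i=0: min(10*3^0, 4100) = 10
  i=1: min(10*3^1, 4100) = 30
  i=2: min(10*3^2, 4100) = 90
  i=3: min(10*3^3, 4100) = 270
  i=4: min(10*3^4, 4100) = 810
  i=5: min(10*3^5, 4100) = 2430
  i=6: min(10*3^6, 4100) = 4100
  i=7: min(10*3^7, 4100) = 4100
  i=8: min(10*3^8, 4100) = 4100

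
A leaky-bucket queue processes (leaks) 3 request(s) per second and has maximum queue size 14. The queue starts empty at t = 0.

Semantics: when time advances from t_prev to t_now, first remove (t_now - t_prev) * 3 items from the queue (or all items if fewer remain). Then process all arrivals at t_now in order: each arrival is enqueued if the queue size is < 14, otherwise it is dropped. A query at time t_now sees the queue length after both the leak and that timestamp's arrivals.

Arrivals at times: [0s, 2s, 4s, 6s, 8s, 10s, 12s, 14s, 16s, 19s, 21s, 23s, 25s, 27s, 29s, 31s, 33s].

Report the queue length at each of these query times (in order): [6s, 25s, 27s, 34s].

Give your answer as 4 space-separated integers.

Queue lengths at query times:
  query t=6s: backlog = 1
  query t=25s: backlog = 1
  query t=27s: backlog = 1
  query t=34s: backlog = 0

Answer: 1 1 1 0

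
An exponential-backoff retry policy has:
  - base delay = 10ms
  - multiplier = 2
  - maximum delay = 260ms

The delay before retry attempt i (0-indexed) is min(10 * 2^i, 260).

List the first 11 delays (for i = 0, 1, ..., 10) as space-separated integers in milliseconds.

Computing each delay:
  i=0: min(10*2^0, 260) = 10
  i=1: min(10*2^1, 260) = 20
  i=2: min(10*2^2, 260) = 40
  i=3: min(10*2^3, 260) = 80
  i=4: min(10*2^4, 260) = 160
  i=5: min(10*2^5, 260) = 260
  i=6: min(10*2^6, 260) = 260
  i=7: min(10*2^7, 260) = 260
  i=8: min(10*2^8, 260) = 260
  i=9: min(10*2^9, 260) = 260
  i=10: min(10*2^10, 260) = 260

Answer: 10 20 40 80 160 260 260 260 260 260 260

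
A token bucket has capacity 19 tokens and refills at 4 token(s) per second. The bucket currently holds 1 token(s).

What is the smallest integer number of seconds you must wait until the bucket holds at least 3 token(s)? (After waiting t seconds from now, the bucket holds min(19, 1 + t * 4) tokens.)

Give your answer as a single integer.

Need 1 + t * 4 >= 3, so t >= 2/4.
Smallest integer t = ceil(2/4) = 1.

Answer: 1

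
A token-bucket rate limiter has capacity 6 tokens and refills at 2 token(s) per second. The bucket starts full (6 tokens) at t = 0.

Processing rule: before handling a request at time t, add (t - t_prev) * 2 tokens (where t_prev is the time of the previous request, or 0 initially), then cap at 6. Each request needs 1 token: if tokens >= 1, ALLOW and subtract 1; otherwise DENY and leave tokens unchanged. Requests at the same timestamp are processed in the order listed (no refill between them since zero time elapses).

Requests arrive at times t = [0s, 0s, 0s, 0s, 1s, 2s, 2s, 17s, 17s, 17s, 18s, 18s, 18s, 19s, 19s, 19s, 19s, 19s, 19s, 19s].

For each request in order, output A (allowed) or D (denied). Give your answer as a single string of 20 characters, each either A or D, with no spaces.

Simulating step by step:
  req#1 t=0s: ALLOW
  req#2 t=0s: ALLOW
  req#3 t=0s: ALLOW
  req#4 t=0s: ALLOW
  req#5 t=1s: ALLOW
  req#6 t=2s: ALLOW
  req#7 t=2s: ALLOW
  req#8 t=17s: ALLOW
  req#9 t=17s: ALLOW
  req#10 t=17s: ALLOW
  req#11 t=18s: ALLOW
  req#12 t=18s: ALLOW
  req#13 t=18s: ALLOW
  req#14 t=19s: ALLOW
  req#15 t=19s: ALLOW
  req#16 t=19s: ALLOW
  req#17 t=19s: ALLOW
  req#18 t=19s: DENY
  req#19 t=19s: DENY
  req#20 t=19s: DENY

Answer: AAAAAAAAAAAAAAAAADDD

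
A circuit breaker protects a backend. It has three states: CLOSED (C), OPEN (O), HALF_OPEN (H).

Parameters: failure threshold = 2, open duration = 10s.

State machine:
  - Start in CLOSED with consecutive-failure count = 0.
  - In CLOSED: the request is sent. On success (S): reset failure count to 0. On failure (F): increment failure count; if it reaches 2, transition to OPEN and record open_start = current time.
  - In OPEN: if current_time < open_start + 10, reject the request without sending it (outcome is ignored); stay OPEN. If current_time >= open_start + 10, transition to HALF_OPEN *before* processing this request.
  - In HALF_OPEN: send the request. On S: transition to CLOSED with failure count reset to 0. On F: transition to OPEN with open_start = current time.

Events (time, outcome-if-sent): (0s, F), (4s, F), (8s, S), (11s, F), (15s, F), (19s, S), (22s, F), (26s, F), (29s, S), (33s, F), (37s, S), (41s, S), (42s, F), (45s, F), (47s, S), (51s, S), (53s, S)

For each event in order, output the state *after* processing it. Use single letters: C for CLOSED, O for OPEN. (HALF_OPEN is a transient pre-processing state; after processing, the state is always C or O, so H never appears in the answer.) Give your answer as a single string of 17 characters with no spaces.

State after each event:
  event#1 t=0s outcome=F: state=CLOSED
  event#2 t=4s outcome=F: state=OPEN
  event#3 t=8s outcome=S: state=OPEN
  event#4 t=11s outcome=F: state=OPEN
  event#5 t=15s outcome=F: state=OPEN
  event#6 t=19s outcome=S: state=OPEN
  event#7 t=22s outcome=F: state=OPEN
  event#8 t=26s outcome=F: state=OPEN
  event#9 t=29s outcome=S: state=OPEN
  event#10 t=33s outcome=F: state=OPEN
  event#11 t=37s outcome=S: state=CLOSED
  event#12 t=41s outcome=S: state=CLOSED
  event#13 t=42s outcome=F: state=CLOSED
  event#14 t=45s outcome=F: state=OPEN
  event#15 t=47s outcome=S: state=OPEN
  event#16 t=51s outcome=S: state=OPEN
  event#17 t=53s outcome=S: state=OPEN

Answer: COOOOOOOOOCCCOOOO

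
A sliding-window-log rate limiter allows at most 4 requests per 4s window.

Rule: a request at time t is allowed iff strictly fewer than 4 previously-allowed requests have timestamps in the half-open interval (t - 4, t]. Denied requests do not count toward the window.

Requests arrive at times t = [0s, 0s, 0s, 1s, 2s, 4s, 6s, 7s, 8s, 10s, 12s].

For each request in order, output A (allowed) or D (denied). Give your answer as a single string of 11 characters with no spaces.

Tracking allowed requests in the window:
  req#1 t=0s: ALLOW
  req#2 t=0s: ALLOW
  req#3 t=0s: ALLOW
  req#4 t=1s: ALLOW
  req#5 t=2s: DENY
  req#6 t=4s: ALLOW
  req#7 t=6s: ALLOW
  req#8 t=7s: ALLOW
  req#9 t=8s: ALLOW
  req#10 t=10s: ALLOW
  req#11 t=12s: ALLOW

Answer: AAAADAAAAAA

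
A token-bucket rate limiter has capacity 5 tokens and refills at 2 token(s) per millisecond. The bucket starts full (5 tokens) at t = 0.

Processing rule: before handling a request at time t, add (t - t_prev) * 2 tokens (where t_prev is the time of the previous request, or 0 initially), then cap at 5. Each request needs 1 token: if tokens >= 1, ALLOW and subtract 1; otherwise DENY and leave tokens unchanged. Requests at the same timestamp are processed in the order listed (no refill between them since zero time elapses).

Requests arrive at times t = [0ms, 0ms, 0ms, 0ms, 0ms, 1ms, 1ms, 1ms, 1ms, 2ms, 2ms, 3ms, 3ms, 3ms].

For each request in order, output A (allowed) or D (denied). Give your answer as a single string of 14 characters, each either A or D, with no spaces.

Answer: AAAAAAADDAAAAD

Derivation:
Simulating step by step:
  req#1 t=0ms: ALLOW
  req#2 t=0ms: ALLOW
  req#3 t=0ms: ALLOW
  req#4 t=0ms: ALLOW
  req#5 t=0ms: ALLOW
  req#6 t=1ms: ALLOW
  req#7 t=1ms: ALLOW
  req#8 t=1ms: DENY
  req#9 t=1ms: DENY
  req#10 t=2ms: ALLOW
  req#11 t=2ms: ALLOW
  req#12 t=3ms: ALLOW
  req#13 t=3ms: ALLOW
  req#14 t=3ms: DENY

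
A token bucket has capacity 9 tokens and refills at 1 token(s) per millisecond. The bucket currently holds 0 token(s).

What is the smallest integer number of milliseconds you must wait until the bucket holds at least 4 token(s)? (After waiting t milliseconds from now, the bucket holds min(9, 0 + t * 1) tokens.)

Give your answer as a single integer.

Need 0 + t * 1 >= 4, so t >= 4/1.
Smallest integer t = ceil(4/1) = 4.

Answer: 4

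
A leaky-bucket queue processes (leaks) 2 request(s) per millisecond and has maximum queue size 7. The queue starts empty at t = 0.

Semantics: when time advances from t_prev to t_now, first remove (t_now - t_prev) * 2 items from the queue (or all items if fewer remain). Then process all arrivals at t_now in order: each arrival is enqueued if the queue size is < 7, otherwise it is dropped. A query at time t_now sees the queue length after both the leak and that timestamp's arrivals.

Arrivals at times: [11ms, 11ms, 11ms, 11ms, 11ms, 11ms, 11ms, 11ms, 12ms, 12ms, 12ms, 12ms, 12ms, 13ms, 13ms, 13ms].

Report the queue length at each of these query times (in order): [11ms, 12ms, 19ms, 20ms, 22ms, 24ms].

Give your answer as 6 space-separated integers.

Answer: 7 7 0 0 0 0

Derivation:
Queue lengths at query times:
  query t=11ms: backlog = 7
  query t=12ms: backlog = 7
  query t=19ms: backlog = 0
  query t=20ms: backlog = 0
  query t=22ms: backlog = 0
  query t=24ms: backlog = 0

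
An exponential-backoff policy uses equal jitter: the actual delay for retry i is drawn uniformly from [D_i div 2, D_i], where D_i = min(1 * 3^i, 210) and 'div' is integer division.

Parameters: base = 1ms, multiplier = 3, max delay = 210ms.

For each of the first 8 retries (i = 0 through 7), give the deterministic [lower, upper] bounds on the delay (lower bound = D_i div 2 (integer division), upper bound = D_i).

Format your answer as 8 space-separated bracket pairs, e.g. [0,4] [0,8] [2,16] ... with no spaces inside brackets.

Computing bounds per retry:
  i=0: D_i=min(1*3^0,210)=1, bounds=[0,1]
  i=1: D_i=min(1*3^1,210)=3, bounds=[1,3]
  i=2: D_i=min(1*3^2,210)=9, bounds=[4,9]
  i=3: D_i=min(1*3^3,210)=27, bounds=[13,27]
  i=4: D_i=min(1*3^4,210)=81, bounds=[40,81]
  i=5: D_i=min(1*3^5,210)=210, bounds=[105,210]
  i=6: D_i=min(1*3^6,210)=210, bounds=[105,210]
  i=7: D_i=min(1*3^7,210)=210, bounds=[105,210]

Answer: [0,1] [1,3] [4,9] [13,27] [40,81] [105,210] [105,210] [105,210]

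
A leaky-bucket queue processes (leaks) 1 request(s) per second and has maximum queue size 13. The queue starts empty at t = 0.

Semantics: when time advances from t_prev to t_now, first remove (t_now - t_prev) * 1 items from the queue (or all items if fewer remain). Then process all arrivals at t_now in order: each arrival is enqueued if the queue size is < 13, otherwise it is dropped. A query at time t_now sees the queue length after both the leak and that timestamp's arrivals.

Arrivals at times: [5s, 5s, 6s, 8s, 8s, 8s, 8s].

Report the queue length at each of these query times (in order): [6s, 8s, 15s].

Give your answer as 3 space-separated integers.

Queue lengths at query times:
  query t=6s: backlog = 2
  query t=8s: backlog = 4
  query t=15s: backlog = 0

Answer: 2 4 0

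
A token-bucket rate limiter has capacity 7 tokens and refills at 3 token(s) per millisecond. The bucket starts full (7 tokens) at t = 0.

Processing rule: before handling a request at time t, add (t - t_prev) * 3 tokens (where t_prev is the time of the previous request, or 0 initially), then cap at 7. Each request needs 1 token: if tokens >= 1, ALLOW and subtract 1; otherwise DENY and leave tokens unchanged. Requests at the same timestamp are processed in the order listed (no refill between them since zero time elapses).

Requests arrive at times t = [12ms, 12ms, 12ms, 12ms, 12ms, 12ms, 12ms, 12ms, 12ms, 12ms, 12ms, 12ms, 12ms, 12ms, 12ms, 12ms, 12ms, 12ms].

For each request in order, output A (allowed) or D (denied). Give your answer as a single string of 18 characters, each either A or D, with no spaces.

Answer: AAAAAAADDDDDDDDDDD

Derivation:
Simulating step by step:
  req#1 t=12ms: ALLOW
  req#2 t=12ms: ALLOW
  req#3 t=12ms: ALLOW
  req#4 t=12ms: ALLOW
  req#5 t=12ms: ALLOW
  req#6 t=12ms: ALLOW
  req#7 t=12ms: ALLOW
  req#8 t=12ms: DENY
  req#9 t=12ms: DENY
  req#10 t=12ms: DENY
  req#11 t=12ms: DENY
  req#12 t=12ms: DENY
  req#13 t=12ms: DENY
  req#14 t=12ms: DENY
  req#15 t=12ms: DENY
  req#16 t=12ms: DENY
  req#17 t=12ms: DENY
  req#18 t=12ms: DENY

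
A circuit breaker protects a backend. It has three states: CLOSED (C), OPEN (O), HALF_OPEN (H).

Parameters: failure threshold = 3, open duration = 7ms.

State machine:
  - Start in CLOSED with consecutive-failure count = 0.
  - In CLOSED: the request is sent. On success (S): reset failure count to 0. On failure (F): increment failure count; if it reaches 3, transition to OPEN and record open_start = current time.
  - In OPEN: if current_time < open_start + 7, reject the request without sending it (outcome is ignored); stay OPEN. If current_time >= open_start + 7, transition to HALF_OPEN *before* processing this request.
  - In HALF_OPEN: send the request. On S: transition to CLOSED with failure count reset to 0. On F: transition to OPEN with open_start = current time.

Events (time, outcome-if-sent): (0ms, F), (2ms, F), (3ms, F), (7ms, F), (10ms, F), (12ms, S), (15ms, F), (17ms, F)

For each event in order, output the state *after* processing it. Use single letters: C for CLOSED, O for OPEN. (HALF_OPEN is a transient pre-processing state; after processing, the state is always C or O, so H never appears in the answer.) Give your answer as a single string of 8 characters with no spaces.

Answer: CCOOOOOO

Derivation:
State after each event:
  event#1 t=0ms outcome=F: state=CLOSED
  event#2 t=2ms outcome=F: state=CLOSED
  event#3 t=3ms outcome=F: state=OPEN
  event#4 t=7ms outcome=F: state=OPEN
  event#5 t=10ms outcome=F: state=OPEN
  event#6 t=12ms outcome=S: state=OPEN
  event#7 t=15ms outcome=F: state=OPEN
  event#8 t=17ms outcome=F: state=OPEN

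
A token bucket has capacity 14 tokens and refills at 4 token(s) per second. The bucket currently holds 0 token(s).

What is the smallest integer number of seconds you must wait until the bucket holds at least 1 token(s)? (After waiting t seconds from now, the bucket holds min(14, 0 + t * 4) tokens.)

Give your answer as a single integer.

Answer: 1

Derivation:
Need 0 + t * 4 >= 1, so t >= 1/4.
Smallest integer t = ceil(1/4) = 1.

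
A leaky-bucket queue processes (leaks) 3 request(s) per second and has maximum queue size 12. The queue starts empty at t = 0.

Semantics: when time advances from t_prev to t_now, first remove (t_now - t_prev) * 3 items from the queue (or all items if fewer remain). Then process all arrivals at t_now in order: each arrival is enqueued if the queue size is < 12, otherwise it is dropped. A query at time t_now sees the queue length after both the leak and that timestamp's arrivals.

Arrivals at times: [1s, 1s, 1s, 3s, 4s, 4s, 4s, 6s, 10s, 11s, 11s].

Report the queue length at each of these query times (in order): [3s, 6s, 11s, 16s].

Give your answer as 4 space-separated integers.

Queue lengths at query times:
  query t=3s: backlog = 1
  query t=6s: backlog = 1
  query t=11s: backlog = 2
  query t=16s: backlog = 0

Answer: 1 1 2 0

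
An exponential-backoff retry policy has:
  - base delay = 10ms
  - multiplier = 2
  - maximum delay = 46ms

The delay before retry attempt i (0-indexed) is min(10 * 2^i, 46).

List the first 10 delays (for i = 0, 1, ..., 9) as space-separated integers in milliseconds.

Answer: 10 20 40 46 46 46 46 46 46 46

Derivation:
Computing each delay:
  i=0: min(10*2^0, 46) = 10
  i=1: min(10*2^1, 46) = 20
  i=2: min(10*2^2, 46) = 40
  i=3: min(10*2^3, 46) = 46
  i=4: min(10*2^4, 46) = 46
  i=5: min(10*2^5, 46) = 46
  i=6: min(10*2^6, 46) = 46
  i=7: min(10*2^7, 46) = 46
  i=8: min(10*2^8, 46) = 46
  i=9: min(10*2^9, 46) = 46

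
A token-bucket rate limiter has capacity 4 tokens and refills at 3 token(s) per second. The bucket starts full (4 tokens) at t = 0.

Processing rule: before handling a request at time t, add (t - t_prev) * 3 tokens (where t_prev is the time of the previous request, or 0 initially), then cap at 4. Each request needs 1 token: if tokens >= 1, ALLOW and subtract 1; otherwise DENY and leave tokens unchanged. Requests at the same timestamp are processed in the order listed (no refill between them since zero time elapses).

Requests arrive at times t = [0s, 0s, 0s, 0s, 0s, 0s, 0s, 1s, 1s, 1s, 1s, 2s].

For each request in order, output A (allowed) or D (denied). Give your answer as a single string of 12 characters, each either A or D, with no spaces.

Simulating step by step:
  req#1 t=0s: ALLOW
  req#2 t=0s: ALLOW
  req#3 t=0s: ALLOW
  req#4 t=0s: ALLOW
  req#5 t=0s: DENY
  req#6 t=0s: DENY
  req#7 t=0s: DENY
  req#8 t=1s: ALLOW
  req#9 t=1s: ALLOW
  req#10 t=1s: ALLOW
  req#11 t=1s: DENY
  req#12 t=2s: ALLOW

Answer: AAAADDDAAADA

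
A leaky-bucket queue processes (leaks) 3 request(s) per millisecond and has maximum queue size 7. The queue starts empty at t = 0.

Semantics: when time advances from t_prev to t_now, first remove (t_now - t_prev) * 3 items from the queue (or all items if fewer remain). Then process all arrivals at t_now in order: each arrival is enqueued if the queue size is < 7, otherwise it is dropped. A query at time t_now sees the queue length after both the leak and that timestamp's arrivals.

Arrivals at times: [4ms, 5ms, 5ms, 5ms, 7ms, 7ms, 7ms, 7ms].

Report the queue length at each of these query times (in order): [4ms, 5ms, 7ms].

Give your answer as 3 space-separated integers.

Answer: 1 3 4

Derivation:
Queue lengths at query times:
  query t=4ms: backlog = 1
  query t=5ms: backlog = 3
  query t=7ms: backlog = 4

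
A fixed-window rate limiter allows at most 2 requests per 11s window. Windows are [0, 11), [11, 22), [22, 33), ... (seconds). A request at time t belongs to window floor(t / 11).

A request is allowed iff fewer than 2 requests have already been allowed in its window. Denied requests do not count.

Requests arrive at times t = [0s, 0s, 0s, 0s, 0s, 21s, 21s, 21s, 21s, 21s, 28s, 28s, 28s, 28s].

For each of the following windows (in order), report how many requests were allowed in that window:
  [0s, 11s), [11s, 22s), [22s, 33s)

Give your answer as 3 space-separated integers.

Processing requests:
  req#1 t=0s (window 0): ALLOW
  req#2 t=0s (window 0): ALLOW
  req#3 t=0s (window 0): DENY
  req#4 t=0s (window 0): DENY
  req#5 t=0s (window 0): DENY
  req#6 t=21s (window 1): ALLOW
  req#7 t=21s (window 1): ALLOW
  req#8 t=21s (window 1): DENY
  req#9 t=21s (window 1): DENY
  req#10 t=21s (window 1): DENY
  req#11 t=28s (window 2): ALLOW
  req#12 t=28s (window 2): ALLOW
  req#13 t=28s (window 2): DENY
  req#14 t=28s (window 2): DENY

Allowed counts by window: 2 2 2

Answer: 2 2 2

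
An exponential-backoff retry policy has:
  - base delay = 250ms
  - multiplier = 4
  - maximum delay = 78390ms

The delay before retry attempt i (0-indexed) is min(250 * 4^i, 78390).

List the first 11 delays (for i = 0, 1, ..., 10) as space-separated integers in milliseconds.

Answer: 250 1000 4000 16000 64000 78390 78390 78390 78390 78390 78390

Derivation:
Computing each delay:
  i=0: min(250*4^0, 78390) = 250
  i=1: min(250*4^1, 78390) = 1000
  i=2: min(250*4^2, 78390) = 4000
  i=3: min(250*4^3, 78390) = 16000
  i=4: min(250*4^4, 78390) = 64000
  i=5: min(250*4^5, 78390) = 78390
  i=6: min(250*4^6, 78390) = 78390
  i=7: min(250*4^7, 78390) = 78390
  i=8: min(250*4^8, 78390) = 78390
  i=9: min(250*4^9, 78390) = 78390
  i=10: min(250*4^10, 78390) = 78390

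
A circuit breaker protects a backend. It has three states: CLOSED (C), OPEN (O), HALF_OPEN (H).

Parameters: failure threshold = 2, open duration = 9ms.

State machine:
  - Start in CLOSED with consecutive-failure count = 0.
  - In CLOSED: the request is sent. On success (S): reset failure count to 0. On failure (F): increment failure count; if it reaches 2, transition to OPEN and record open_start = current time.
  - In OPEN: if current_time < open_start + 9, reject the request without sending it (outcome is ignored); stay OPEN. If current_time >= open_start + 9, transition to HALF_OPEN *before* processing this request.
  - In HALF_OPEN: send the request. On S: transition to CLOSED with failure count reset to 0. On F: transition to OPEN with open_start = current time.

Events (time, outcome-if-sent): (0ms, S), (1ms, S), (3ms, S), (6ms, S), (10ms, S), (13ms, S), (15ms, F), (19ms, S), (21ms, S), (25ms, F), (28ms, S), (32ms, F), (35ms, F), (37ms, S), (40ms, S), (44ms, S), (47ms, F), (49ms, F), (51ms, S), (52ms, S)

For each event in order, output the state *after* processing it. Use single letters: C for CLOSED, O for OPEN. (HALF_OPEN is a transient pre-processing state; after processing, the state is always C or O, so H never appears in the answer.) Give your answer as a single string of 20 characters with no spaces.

Answer: CCCCCCCCCCCCOOOCCOOO

Derivation:
State after each event:
  event#1 t=0ms outcome=S: state=CLOSED
  event#2 t=1ms outcome=S: state=CLOSED
  event#3 t=3ms outcome=S: state=CLOSED
  event#4 t=6ms outcome=S: state=CLOSED
  event#5 t=10ms outcome=S: state=CLOSED
  event#6 t=13ms outcome=S: state=CLOSED
  event#7 t=15ms outcome=F: state=CLOSED
  event#8 t=19ms outcome=S: state=CLOSED
  event#9 t=21ms outcome=S: state=CLOSED
  event#10 t=25ms outcome=F: state=CLOSED
  event#11 t=28ms outcome=S: state=CLOSED
  event#12 t=32ms outcome=F: state=CLOSED
  event#13 t=35ms outcome=F: state=OPEN
  event#14 t=37ms outcome=S: state=OPEN
  event#15 t=40ms outcome=S: state=OPEN
  event#16 t=44ms outcome=S: state=CLOSED
  event#17 t=47ms outcome=F: state=CLOSED
  event#18 t=49ms outcome=F: state=OPEN
  event#19 t=51ms outcome=S: state=OPEN
  event#20 t=52ms outcome=S: state=OPEN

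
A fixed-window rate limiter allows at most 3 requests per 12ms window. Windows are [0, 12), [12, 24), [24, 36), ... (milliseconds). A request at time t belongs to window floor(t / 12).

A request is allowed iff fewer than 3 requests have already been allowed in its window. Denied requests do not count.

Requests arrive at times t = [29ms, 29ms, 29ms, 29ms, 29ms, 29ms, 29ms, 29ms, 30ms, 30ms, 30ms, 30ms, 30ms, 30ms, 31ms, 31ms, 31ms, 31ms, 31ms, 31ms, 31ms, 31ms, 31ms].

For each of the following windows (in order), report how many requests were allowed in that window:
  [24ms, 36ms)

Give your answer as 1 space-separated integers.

Processing requests:
  req#1 t=29ms (window 2): ALLOW
  req#2 t=29ms (window 2): ALLOW
  req#3 t=29ms (window 2): ALLOW
  req#4 t=29ms (window 2): DENY
  req#5 t=29ms (window 2): DENY
  req#6 t=29ms (window 2): DENY
  req#7 t=29ms (window 2): DENY
  req#8 t=29ms (window 2): DENY
  req#9 t=30ms (window 2): DENY
  req#10 t=30ms (window 2): DENY
  req#11 t=30ms (window 2): DENY
  req#12 t=30ms (window 2): DENY
  req#13 t=30ms (window 2): DENY
  req#14 t=30ms (window 2): DENY
  req#15 t=31ms (window 2): DENY
  req#16 t=31ms (window 2): DENY
  req#17 t=31ms (window 2): DENY
  req#18 t=31ms (window 2): DENY
  req#19 t=31ms (window 2): DENY
  req#20 t=31ms (window 2): DENY
  req#21 t=31ms (window 2): DENY
  req#22 t=31ms (window 2): DENY
  req#23 t=31ms (window 2): DENY

Allowed counts by window: 3

Answer: 3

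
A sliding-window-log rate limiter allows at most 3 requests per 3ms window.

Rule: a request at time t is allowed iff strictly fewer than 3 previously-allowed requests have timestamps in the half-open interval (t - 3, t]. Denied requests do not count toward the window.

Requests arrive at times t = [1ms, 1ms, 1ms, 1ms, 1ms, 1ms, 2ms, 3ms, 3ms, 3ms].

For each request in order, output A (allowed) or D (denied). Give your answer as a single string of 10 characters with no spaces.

Tracking allowed requests in the window:
  req#1 t=1ms: ALLOW
  req#2 t=1ms: ALLOW
  req#3 t=1ms: ALLOW
  req#4 t=1ms: DENY
  req#5 t=1ms: DENY
  req#6 t=1ms: DENY
  req#7 t=2ms: DENY
  req#8 t=3ms: DENY
  req#9 t=3ms: DENY
  req#10 t=3ms: DENY

Answer: AAADDDDDDD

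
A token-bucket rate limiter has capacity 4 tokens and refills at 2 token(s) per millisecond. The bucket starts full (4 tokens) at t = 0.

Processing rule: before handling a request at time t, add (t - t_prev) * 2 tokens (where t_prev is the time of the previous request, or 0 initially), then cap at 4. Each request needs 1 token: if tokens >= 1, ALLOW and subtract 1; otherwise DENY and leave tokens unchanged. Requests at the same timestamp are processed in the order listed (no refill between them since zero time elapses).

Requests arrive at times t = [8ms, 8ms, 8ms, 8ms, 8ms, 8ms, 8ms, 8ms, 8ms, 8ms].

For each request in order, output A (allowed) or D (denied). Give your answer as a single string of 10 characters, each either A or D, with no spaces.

Answer: AAAADDDDDD

Derivation:
Simulating step by step:
  req#1 t=8ms: ALLOW
  req#2 t=8ms: ALLOW
  req#3 t=8ms: ALLOW
  req#4 t=8ms: ALLOW
  req#5 t=8ms: DENY
  req#6 t=8ms: DENY
  req#7 t=8ms: DENY
  req#8 t=8ms: DENY
  req#9 t=8ms: DENY
  req#10 t=8ms: DENY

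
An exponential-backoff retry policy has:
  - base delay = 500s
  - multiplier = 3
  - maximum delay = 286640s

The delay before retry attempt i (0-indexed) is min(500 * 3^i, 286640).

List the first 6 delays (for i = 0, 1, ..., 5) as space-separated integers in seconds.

Answer: 500 1500 4500 13500 40500 121500

Derivation:
Computing each delay:
  i=0: min(500*3^0, 286640) = 500
  i=1: min(500*3^1, 286640) = 1500
  i=2: min(500*3^2, 286640) = 4500
  i=3: min(500*3^3, 286640) = 13500
  i=4: min(500*3^4, 286640) = 40500
  i=5: min(500*3^5, 286640) = 121500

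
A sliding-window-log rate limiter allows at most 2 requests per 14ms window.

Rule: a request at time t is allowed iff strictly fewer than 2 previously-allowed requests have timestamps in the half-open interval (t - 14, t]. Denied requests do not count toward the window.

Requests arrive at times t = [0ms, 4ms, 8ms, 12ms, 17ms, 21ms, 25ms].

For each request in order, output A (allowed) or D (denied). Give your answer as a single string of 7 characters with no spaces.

Answer: AADDAAD

Derivation:
Tracking allowed requests in the window:
  req#1 t=0ms: ALLOW
  req#2 t=4ms: ALLOW
  req#3 t=8ms: DENY
  req#4 t=12ms: DENY
  req#5 t=17ms: ALLOW
  req#6 t=21ms: ALLOW
  req#7 t=25ms: DENY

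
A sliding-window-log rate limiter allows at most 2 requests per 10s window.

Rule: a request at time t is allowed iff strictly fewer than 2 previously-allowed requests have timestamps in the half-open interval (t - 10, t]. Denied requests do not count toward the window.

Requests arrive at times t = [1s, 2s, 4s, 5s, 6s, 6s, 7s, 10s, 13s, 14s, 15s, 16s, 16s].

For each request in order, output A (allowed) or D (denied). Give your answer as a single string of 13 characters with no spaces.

Tracking allowed requests in the window:
  req#1 t=1s: ALLOW
  req#2 t=2s: ALLOW
  req#3 t=4s: DENY
  req#4 t=5s: DENY
  req#5 t=6s: DENY
  req#6 t=6s: DENY
  req#7 t=7s: DENY
  req#8 t=10s: DENY
  req#9 t=13s: ALLOW
  req#10 t=14s: ALLOW
  req#11 t=15s: DENY
  req#12 t=16s: DENY
  req#13 t=16s: DENY

Answer: AADDDDDDAADDD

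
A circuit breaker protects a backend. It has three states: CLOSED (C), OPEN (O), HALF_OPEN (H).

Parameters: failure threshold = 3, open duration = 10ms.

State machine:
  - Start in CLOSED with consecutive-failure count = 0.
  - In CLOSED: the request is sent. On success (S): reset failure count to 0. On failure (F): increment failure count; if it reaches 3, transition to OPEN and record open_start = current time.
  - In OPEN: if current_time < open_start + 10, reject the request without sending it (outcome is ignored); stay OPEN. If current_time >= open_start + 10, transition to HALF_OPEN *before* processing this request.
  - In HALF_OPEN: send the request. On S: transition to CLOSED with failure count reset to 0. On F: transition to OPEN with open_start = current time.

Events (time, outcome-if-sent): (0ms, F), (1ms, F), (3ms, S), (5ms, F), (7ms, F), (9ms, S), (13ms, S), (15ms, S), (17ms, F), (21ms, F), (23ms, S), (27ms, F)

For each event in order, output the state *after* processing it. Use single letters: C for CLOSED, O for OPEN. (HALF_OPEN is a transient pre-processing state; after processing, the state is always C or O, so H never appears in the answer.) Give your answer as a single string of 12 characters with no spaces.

State after each event:
  event#1 t=0ms outcome=F: state=CLOSED
  event#2 t=1ms outcome=F: state=CLOSED
  event#3 t=3ms outcome=S: state=CLOSED
  event#4 t=5ms outcome=F: state=CLOSED
  event#5 t=7ms outcome=F: state=CLOSED
  event#6 t=9ms outcome=S: state=CLOSED
  event#7 t=13ms outcome=S: state=CLOSED
  event#8 t=15ms outcome=S: state=CLOSED
  event#9 t=17ms outcome=F: state=CLOSED
  event#10 t=21ms outcome=F: state=CLOSED
  event#11 t=23ms outcome=S: state=CLOSED
  event#12 t=27ms outcome=F: state=CLOSED

Answer: CCCCCCCCCCCC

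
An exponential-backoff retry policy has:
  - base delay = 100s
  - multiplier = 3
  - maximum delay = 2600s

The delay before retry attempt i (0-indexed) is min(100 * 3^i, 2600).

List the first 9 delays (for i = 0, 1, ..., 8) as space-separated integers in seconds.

Answer: 100 300 900 2600 2600 2600 2600 2600 2600

Derivation:
Computing each delay:
  i=0: min(100*3^0, 2600) = 100
  i=1: min(100*3^1, 2600) = 300
  i=2: min(100*3^2, 2600) = 900
  i=3: min(100*3^3, 2600) = 2600
  i=4: min(100*3^4, 2600) = 2600
  i=5: min(100*3^5, 2600) = 2600
  i=6: min(100*3^6, 2600) = 2600
  i=7: min(100*3^7, 2600) = 2600
  i=8: min(100*3^8, 2600) = 2600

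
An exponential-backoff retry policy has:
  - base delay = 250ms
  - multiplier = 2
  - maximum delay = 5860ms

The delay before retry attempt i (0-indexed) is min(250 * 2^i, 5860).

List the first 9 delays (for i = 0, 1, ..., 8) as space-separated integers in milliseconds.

Computing each delay:
  i=0: min(250*2^0, 5860) = 250
  i=1: min(250*2^1, 5860) = 500
  i=2: min(250*2^2, 5860) = 1000
  i=3: min(250*2^3, 5860) = 2000
  i=4: min(250*2^4, 5860) = 4000
  i=5: min(250*2^5, 5860) = 5860
  i=6: min(250*2^6, 5860) = 5860
  i=7: min(250*2^7, 5860) = 5860
  i=8: min(250*2^8, 5860) = 5860

Answer: 250 500 1000 2000 4000 5860 5860 5860 5860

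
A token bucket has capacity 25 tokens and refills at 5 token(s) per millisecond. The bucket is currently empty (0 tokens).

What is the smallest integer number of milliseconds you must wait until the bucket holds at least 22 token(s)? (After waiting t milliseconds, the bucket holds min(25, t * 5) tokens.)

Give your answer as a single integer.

Answer: 5

Derivation:
Need t * 5 >= 22, so t >= 22/5.
Smallest integer t = ceil(22/5) = 5.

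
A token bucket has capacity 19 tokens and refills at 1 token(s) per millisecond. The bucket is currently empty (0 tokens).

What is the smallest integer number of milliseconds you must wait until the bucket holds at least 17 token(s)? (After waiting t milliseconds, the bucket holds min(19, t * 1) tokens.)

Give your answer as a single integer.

Need t * 1 >= 17, so t >= 17/1.
Smallest integer t = ceil(17/1) = 17.

Answer: 17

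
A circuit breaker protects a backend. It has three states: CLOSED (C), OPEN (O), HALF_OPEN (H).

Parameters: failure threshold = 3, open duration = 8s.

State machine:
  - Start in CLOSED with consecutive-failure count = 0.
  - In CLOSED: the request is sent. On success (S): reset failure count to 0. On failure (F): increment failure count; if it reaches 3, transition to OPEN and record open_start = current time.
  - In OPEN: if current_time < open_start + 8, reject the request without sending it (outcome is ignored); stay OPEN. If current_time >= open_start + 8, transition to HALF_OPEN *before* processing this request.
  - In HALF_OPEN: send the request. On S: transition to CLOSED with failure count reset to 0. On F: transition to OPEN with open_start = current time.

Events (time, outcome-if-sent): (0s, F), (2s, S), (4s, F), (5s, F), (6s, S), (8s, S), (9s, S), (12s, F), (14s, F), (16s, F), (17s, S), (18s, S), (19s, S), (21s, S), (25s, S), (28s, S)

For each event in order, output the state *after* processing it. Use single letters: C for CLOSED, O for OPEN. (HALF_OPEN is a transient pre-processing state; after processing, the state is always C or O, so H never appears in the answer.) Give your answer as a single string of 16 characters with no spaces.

Answer: CCCCCCCCCOOOOOCC

Derivation:
State after each event:
  event#1 t=0s outcome=F: state=CLOSED
  event#2 t=2s outcome=S: state=CLOSED
  event#3 t=4s outcome=F: state=CLOSED
  event#4 t=5s outcome=F: state=CLOSED
  event#5 t=6s outcome=S: state=CLOSED
  event#6 t=8s outcome=S: state=CLOSED
  event#7 t=9s outcome=S: state=CLOSED
  event#8 t=12s outcome=F: state=CLOSED
  event#9 t=14s outcome=F: state=CLOSED
  event#10 t=16s outcome=F: state=OPEN
  event#11 t=17s outcome=S: state=OPEN
  event#12 t=18s outcome=S: state=OPEN
  event#13 t=19s outcome=S: state=OPEN
  event#14 t=21s outcome=S: state=OPEN
  event#15 t=25s outcome=S: state=CLOSED
  event#16 t=28s outcome=S: state=CLOSED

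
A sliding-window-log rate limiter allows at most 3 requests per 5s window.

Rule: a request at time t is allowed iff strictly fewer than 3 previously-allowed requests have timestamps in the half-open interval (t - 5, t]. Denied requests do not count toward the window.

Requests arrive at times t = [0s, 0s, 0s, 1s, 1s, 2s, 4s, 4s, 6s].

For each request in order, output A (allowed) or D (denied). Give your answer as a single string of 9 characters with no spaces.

Answer: AAADDDDDA

Derivation:
Tracking allowed requests in the window:
  req#1 t=0s: ALLOW
  req#2 t=0s: ALLOW
  req#3 t=0s: ALLOW
  req#4 t=1s: DENY
  req#5 t=1s: DENY
  req#6 t=2s: DENY
  req#7 t=4s: DENY
  req#8 t=4s: DENY
  req#9 t=6s: ALLOW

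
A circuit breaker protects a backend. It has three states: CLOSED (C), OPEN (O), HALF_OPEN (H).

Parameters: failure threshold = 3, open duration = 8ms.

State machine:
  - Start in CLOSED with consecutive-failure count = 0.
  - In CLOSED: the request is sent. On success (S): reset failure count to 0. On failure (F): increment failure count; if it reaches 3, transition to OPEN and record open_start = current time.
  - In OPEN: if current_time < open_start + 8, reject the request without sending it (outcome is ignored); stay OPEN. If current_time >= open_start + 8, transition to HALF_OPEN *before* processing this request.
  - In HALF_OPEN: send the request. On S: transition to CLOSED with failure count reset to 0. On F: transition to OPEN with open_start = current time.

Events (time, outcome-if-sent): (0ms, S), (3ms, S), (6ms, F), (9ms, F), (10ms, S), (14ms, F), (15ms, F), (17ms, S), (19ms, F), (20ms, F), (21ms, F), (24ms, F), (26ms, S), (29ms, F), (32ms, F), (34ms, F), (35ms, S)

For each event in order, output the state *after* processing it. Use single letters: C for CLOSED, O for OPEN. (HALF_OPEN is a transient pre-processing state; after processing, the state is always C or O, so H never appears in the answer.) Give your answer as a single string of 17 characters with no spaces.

State after each event:
  event#1 t=0ms outcome=S: state=CLOSED
  event#2 t=3ms outcome=S: state=CLOSED
  event#3 t=6ms outcome=F: state=CLOSED
  event#4 t=9ms outcome=F: state=CLOSED
  event#5 t=10ms outcome=S: state=CLOSED
  event#6 t=14ms outcome=F: state=CLOSED
  event#7 t=15ms outcome=F: state=CLOSED
  event#8 t=17ms outcome=S: state=CLOSED
  event#9 t=19ms outcome=F: state=CLOSED
  event#10 t=20ms outcome=F: state=CLOSED
  event#11 t=21ms outcome=F: state=OPEN
  event#12 t=24ms outcome=F: state=OPEN
  event#13 t=26ms outcome=S: state=OPEN
  event#14 t=29ms outcome=F: state=OPEN
  event#15 t=32ms outcome=F: state=OPEN
  event#16 t=34ms outcome=F: state=OPEN
  event#17 t=35ms outcome=S: state=OPEN

Answer: CCCCCCCCCCOOOOOOO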